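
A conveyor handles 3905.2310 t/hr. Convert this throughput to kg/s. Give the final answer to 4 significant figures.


m_dot = 3905.2310 * 1000 / 3600
m_dot = 1085 kg/s


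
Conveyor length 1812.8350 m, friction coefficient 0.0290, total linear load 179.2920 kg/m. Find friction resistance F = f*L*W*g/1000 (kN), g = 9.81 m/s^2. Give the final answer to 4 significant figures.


F = 0.0290 * 1812.8350 * 179.2920 * 9.81 / 1000
F = 92.47 kN


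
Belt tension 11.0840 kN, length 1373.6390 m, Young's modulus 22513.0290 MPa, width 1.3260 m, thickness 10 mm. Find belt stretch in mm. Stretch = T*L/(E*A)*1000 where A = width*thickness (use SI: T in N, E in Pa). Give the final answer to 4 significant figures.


A = 1.3260 * 0.01 = 0.01326 m^2
Stretch = 11.0840*1000 * 1373.6390 / (22513.0290e6 * 0.01326) * 1000
Stretch = 51.00 mm


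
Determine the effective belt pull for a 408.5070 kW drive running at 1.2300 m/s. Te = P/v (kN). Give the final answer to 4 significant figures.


Te = P / v = 408.5070 / 1.2300
Te = 332.1 kN


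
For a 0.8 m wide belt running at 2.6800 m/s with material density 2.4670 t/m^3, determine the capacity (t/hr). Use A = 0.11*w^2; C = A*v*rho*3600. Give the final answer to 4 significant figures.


A = 0.11 * 0.8^2 = 0.0704 m^2
C = 0.0704 * 2.6800 * 2.4670 * 3600
C = 1676 t/hr


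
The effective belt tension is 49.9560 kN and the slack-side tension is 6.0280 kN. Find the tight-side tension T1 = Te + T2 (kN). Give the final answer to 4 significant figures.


T1 = Te + T2 = 49.9560 + 6.0280
T1 = 55.98 kN


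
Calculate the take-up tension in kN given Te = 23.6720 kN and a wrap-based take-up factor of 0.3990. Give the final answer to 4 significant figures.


T_tu = 23.6720 * 0.3990
T_tu = 9.445 kN


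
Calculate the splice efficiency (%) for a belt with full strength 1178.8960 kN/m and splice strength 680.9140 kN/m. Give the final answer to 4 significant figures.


Eff = 680.9140 / 1178.8960 * 100
Eff = 57.76 %


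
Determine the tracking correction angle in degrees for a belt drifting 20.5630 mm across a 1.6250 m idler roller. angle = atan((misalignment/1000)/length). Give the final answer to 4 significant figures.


misalign_m = 20.5630 / 1000 = 0.020563 m
angle = atan(0.020563 / 1.6250)
angle = 0.7250 deg


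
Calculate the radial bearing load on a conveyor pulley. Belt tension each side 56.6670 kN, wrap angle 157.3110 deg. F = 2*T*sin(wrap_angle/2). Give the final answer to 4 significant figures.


F = 2 * 56.6670 * sin(157.3110/2 deg)
F = 111.1 kN


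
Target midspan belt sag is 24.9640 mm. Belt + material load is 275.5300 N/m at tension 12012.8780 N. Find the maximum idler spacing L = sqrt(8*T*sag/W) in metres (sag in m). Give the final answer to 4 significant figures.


sag = 24.9640/1000 = 0.024964 m
L = sqrt(8 * 12012.8780 * 0.024964 / 275.5300)
L = 2.951 m


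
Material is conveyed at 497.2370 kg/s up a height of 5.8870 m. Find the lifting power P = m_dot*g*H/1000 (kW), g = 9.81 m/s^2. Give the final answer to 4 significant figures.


P = 497.2370 * 9.81 * 5.8870 / 1000
P = 28.72 kW


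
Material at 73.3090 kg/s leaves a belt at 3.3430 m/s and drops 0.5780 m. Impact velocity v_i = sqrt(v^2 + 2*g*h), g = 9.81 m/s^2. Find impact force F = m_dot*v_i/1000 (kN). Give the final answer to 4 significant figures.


v_i = sqrt(3.3430^2 + 2*9.81*0.5780) = 4.7451 m/s
F = 73.3090 * 4.7451 / 1000
F = 0.3479 kN


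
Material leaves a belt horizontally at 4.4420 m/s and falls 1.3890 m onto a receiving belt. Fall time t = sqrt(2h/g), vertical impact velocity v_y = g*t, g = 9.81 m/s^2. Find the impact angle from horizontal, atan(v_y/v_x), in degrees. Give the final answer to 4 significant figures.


t = sqrt(2*1.3890/9.81) = 0.532147 s
v_y = 9.81 * 0.532147 = 5.22036 m/s
angle = atan(5.22036 / 4.4420) = 49.61 deg


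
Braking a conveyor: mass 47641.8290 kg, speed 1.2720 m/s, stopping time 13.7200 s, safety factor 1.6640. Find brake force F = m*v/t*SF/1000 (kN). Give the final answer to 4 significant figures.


F = 47641.8290 * 1.2720 / 13.7200 * 1.6640 / 1000
F = 7.350 kN


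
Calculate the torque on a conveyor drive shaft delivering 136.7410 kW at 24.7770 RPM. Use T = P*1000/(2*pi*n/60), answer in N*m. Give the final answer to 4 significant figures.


omega = 2*pi*24.7770/60 = 2.59464 rad/s
T = 136.7410*1000 / 2.59464
T = 52700 N*m


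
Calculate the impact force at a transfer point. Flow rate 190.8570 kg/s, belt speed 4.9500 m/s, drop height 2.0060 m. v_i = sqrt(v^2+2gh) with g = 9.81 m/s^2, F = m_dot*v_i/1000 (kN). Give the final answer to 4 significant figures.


v_i = sqrt(4.9500^2 + 2*9.81*2.0060) = 7.99126 m/s
F = 190.8570 * 7.99126 / 1000
F = 1.525 kN


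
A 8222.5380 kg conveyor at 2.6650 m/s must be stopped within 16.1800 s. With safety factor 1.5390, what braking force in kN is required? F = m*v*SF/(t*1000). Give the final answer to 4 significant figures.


F = 8222.5380 * 2.6650 / 16.1800 * 1.5390 / 1000
F = 2.084 kN


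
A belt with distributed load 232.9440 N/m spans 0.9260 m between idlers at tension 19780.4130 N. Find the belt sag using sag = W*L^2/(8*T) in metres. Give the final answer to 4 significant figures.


sag = 232.9440 * 0.9260^2 / (8 * 19780.4130)
sag = 0.001262 m


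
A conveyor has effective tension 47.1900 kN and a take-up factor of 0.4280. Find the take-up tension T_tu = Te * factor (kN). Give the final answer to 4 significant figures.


T_tu = 47.1900 * 0.4280
T_tu = 20.20 kN


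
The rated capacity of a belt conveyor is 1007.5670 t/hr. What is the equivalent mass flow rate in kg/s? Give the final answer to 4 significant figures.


m_dot = 1007.5670 * 1000 / 3600
m_dot = 279.9 kg/s


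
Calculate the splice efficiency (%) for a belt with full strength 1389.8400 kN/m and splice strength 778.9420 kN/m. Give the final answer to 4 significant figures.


Eff = 778.9420 / 1389.8400 * 100
Eff = 56.05 %


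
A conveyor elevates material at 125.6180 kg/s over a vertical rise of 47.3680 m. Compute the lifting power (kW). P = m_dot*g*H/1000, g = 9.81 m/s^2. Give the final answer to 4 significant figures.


P = 125.6180 * 9.81 * 47.3680 / 1000
P = 58.37 kW


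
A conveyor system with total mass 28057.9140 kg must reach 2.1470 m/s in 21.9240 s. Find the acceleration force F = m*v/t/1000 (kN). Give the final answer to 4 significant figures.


F = 28057.9140 * 2.1470 / 21.9240 / 1000
F = 2.748 kN


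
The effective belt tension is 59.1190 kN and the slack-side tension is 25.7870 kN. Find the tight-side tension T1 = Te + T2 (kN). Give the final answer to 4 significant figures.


T1 = Te + T2 = 59.1190 + 25.7870
T1 = 84.91 kN


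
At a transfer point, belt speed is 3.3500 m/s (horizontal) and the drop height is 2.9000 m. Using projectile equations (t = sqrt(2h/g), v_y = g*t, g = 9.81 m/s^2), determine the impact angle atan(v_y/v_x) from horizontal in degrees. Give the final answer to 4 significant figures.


t = sqrt(2*2.9000/9.81) = 0.768917 s
v_y = 9.81 * 0.768917 = 7.54308 m/s
angle = atan(7.54308 / 3.3500) = 66.05 deg


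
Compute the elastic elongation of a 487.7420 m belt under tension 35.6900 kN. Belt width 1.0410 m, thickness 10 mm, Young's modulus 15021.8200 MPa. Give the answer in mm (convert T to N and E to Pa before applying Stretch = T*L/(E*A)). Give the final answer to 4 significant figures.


A = 1.0410 * 0.01 = 0.01041 m^2
Stretch = 35.6900*1000 * 487.7420 / (15021.8200e6 * 0.01041) * 1000
Stretch = 111.3 mm


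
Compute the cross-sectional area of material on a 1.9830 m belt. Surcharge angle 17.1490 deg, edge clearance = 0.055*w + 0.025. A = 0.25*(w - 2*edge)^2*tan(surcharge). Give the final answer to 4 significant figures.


edge = 0.055*1.9830 + 0.025 = 0.134065 m
ew = 1.9830 - 2*0.134065 = 1.71487 m
A = 0.25 * 1.71487^2 * tan(17.1490 deg)
A = 0.2269 m^2


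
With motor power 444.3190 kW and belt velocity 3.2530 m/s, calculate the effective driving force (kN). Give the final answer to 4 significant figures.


Te = P / v = 444.3190 / 3.2530
Te = 136.6 kN


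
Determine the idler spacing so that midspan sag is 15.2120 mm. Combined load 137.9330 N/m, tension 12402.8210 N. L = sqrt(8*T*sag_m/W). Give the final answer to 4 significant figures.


sag = 15.2120/1000 = 0.015212 m
L = sqrt(8 * 12402.8210 * 0.015212 / 137.9330)
L = 3.308 m


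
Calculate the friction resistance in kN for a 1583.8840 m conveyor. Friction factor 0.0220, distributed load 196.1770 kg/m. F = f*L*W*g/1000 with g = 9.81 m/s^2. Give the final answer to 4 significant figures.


F = 0.0220 * 1583.8840 * 196.1770 * 9.81 / 1000
F = 67.06 kN


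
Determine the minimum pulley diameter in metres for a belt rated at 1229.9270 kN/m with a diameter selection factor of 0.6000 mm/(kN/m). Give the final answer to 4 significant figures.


D = 1229.9270 * 0.6000 / 1000
D = 0.7380 m


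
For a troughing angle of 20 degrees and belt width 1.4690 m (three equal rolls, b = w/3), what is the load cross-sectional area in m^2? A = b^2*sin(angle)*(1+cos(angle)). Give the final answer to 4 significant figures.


b = 1.4690/3 = 0.489667 m
A = 0.489667^2 * sin(20 deg) * (1 + cos(20 deg))
A = 0.1591 m^2


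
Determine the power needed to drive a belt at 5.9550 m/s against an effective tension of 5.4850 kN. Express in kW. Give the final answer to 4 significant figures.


P = Te * v = 5.4850 * 5.9550
P = 32.66 kW


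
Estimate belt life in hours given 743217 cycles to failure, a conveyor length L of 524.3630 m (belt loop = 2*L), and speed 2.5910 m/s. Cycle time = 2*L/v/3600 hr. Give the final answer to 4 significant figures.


cycle_time = 2 * 524.3630 / 2.5910 / 3600 = 0.112433 hr
life = 743217 * 0.112433 = 83560 hours


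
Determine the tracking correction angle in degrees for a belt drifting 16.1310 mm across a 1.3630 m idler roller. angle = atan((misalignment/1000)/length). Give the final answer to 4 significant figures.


misalign_m = 16.1310 / 1000 = 0.016131 m
angle = atan(0.016131 / 1.3630)
angle = 0.6781 deg


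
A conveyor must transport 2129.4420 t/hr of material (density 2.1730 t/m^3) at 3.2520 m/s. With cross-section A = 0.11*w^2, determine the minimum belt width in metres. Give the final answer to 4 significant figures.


A_req = 2129.4420 / (3.2520 * 2.1730 * 3600) = 0.0837053 m^2
w = sqrt(0.0837053 / 0.11)
w = 0.8723 m


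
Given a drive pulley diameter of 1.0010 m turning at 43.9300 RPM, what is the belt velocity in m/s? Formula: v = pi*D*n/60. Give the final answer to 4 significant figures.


v = pi * 1.0010 * 43.9300 / 60
v = 2.302 m/s


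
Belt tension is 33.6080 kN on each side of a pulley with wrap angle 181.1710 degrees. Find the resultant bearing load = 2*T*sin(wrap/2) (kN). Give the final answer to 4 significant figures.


F = 2 * 33.6080 * sin(181.1710/2 deg)
F = 67.21 kN


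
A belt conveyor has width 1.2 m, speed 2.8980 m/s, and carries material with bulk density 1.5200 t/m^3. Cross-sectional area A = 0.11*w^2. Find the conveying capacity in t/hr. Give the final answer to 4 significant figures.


A = 0.11 * 1.2^2 = 0.1584 m^2
C = 0.1584 * 2.8980 * 1.5200 * 3600
C = 2512 t/hr


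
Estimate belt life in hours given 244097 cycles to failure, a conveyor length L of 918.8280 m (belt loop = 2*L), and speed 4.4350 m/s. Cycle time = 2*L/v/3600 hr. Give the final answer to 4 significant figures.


cycle_time = 2 * 918.8280 / 4.4350 / 3600 = 0.115098 hr
life = 244097 * 0.115098 = 28100 hours


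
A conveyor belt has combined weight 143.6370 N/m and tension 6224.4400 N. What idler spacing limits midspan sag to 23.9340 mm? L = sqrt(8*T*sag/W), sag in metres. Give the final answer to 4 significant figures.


sag = 23.9340/1000 = 0.023934 m
L = sqrt(8 * 6224.4400 * 0.023934 / 143.6370)
L = 2.881 m


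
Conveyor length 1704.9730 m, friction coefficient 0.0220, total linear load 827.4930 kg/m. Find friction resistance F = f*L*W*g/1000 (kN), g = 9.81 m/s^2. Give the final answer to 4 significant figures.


F = 0.0220 * 1704.9730 * 827.4930 * 9.81 / 1000
F = 304.5 kN


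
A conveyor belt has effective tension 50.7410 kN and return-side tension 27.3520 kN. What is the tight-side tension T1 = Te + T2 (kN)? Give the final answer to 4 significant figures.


T1 = Te + T2 = 50.7410 + 27.3520
T1 = 78.09 kN


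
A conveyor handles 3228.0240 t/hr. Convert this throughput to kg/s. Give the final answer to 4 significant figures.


m_dot = 3228.0240 * 1000 / 3600
m_dot = 896.7 kg/s


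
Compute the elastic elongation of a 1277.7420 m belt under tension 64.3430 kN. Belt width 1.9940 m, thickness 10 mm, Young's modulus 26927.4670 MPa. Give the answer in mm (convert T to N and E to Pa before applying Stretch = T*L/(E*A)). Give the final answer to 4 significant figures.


A = 1.9940 * 0.01 = 0.01994 m^2
Stretch = 64.3430*1000 * 1277.7420 / (26927.4670e6 * 0.01994) * 1000
Stretch = 153.1 mm


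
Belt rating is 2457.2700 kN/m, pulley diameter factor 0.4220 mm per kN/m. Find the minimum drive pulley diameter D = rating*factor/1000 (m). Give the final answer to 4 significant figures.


D = 2457.2700 * 0.4220 / 1000
D = 1.037 m


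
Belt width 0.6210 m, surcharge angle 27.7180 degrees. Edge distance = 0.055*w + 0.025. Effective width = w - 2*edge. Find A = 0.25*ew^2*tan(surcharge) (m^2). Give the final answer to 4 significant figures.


edge = 0.055*0.6210 + 0.025 = 0.059155 m
ew = 0.6210 - 2*0.059155 = 0.50269 m
A = 0.25 * 0.50269^2 * tan(27.7180 deg)
A = 0.03319 m^2


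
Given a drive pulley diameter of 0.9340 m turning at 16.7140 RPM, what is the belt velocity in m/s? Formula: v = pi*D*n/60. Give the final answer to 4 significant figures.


v = pi * 0.9340 * 16.7140 / 60
v = 0.8174 m/s


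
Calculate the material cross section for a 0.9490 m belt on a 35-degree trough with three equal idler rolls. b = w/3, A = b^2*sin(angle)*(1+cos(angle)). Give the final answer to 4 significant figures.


b = 0.9490/3 = 0.316333 m
A = 0.316333^2 * sin(35 deg) * (1 + cos(35 deg))
A = 0.1044 m^2


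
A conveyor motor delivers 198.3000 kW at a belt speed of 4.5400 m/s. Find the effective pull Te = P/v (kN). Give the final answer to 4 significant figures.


Te = P / v = 198.3000 / 4.5400
Te = 43.68 kN


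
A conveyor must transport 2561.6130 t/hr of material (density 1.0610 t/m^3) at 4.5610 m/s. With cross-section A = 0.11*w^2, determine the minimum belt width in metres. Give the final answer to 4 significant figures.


A_req = 2561.6130 / (4.5610 * 1.0610 * 3600) = 0.14704 m^2
w = sqrt(0.14704 / 0.11)
w = 1.156 m


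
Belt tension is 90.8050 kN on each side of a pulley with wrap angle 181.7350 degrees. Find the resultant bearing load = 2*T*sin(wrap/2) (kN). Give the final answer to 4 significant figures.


F = 2 * 90.8050 * sin(181.7350/2 deg)
F = 181.6 kN


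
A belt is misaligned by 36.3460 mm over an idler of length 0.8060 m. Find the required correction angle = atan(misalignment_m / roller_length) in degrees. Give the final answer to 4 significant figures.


misalign_m = 36.3460 / 1000 = 0.036346 m
angle = atan(0.036346 / 0.8060)
angle = 2.582 deg


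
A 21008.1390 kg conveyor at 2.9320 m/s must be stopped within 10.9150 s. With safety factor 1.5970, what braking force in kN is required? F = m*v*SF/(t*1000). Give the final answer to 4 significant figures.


F = 21008.1390 * 2.9320 / 10.9150 * 1.5970 / 1000
F = 9.012 kN


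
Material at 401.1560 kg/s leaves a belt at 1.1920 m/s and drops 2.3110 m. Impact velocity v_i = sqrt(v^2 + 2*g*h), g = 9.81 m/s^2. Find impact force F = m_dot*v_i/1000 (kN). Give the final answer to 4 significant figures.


v_i = sqrt(1.1920^2 + 2*9.81*2.3110) = 6.83832 m/s
F = 401.1560 * 6.83832 / 1000
F = 2.743 kN


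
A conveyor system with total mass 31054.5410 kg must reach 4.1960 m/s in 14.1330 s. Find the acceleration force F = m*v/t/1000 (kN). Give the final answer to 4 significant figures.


F = 31054.5410 * 4.1960 / 14.1330 / 1000
F = 9.220 kN


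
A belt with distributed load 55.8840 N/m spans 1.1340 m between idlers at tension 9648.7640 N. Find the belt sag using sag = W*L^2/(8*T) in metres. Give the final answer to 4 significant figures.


sag = 55.8840 * 1.1340^2 / (8 * 9648.7640)
sag = 0.0009310 m


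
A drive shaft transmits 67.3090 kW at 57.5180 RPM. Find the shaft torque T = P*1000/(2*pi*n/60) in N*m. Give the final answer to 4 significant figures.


omega = 2*pi*57.5180/60 = 6.02327 rad/s
T = 67.3090*1000 / 6.02327
T = 11170 N*m


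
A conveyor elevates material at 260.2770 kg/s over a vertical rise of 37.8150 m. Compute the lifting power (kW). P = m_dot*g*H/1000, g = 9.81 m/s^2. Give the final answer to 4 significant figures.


P = 260.2770 * 9.81 * 37.8150 / 1000
P = 96.55 kW


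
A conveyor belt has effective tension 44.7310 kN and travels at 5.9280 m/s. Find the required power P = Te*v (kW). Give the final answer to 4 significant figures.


P = Te * v = 44.7310 * 5.9280
P = 265.2 kW


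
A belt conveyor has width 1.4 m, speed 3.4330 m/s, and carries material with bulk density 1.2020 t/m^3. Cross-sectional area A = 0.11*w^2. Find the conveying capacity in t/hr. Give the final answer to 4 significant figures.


A = 0.11 * 1.4^2 = 0.2156 m^2
C = 0.2156 * 3.4330 * 1.2020 * 3600
C = 3203 t/hr


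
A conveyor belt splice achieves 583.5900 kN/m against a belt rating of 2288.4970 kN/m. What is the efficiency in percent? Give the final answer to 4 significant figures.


Eff = 583.5900 / 2288.4970 * 100
Eff = 25.50 %


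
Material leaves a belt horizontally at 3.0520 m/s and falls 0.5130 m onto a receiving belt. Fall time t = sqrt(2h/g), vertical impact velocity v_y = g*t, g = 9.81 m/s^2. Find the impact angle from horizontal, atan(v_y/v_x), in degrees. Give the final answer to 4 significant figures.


t = sqrt(2*0.5130/9.81) = 0.323399 s
v_y = 9.81 * 0.323399 = 3.17254 m/s
angle = atan(3.17254 / 3.0520) = 46.11 deg


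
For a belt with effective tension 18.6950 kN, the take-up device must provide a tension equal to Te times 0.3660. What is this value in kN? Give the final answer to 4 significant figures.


T_tu = 18.6950 * 0.3660
T_tu = 6.842 kN


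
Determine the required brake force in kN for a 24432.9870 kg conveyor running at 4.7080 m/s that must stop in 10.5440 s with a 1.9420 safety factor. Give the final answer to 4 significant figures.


F = 24432.9870 * 4.7080 / 10.5440 * 1.9420 / 1000
F = 21.19 kN


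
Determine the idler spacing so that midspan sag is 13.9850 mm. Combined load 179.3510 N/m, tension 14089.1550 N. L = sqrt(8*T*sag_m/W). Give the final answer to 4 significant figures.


sag = 13.9850/1000 = 0.013985 m
L = sqrt(8 * 14089.1550 * 0.013985 / 179.3510)
L = 2.965 m


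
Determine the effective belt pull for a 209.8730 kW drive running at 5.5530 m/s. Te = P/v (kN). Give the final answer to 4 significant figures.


Te = P / v = 209.8730 / 5.5530
Te = 37.79 kN


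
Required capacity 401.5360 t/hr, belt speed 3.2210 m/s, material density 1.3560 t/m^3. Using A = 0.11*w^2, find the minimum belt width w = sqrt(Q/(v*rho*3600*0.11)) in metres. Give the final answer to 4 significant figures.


A_req = 401.5360 / (3.2210 * 1.3560 * 3600) = 0.0255371 m^2
w = sqrt(0.0255371 / 0.11)
w = 0.4818 m


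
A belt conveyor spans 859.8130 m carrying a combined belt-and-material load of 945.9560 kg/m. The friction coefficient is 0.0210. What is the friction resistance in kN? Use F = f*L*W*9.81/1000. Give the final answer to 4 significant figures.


F = 0.0210 * 859.8130 * 945.9560 * 9.81 / 1000
F = 167.6 kN


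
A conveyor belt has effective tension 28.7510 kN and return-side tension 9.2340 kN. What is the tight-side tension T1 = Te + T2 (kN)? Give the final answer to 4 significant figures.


T1 = Te + T2 = 28.7510 + 9.2340
T1 = 37.98 kN


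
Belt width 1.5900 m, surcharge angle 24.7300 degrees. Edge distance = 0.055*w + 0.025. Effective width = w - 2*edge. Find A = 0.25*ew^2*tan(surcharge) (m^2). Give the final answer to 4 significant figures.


edge = 0.055*1.5900 + 0.025 = 0.11245 m
ew = 1.5900 - 2*0.11245 = 1.3651 m
A = 0.25 * 1.3651^2 * tan(24.7300 deg)
A = 0.2146 m^2


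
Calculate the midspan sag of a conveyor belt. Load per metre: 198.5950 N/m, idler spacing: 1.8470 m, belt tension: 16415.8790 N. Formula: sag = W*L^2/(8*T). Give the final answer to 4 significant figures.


sag = 198.5950 * 1.8470^2 / (8 * 16415.8790)
sag = 0.005159 m


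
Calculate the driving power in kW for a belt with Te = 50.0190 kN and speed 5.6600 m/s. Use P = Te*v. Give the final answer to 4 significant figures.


P = Te * v = 50.0190 * 5.6600
P = 283.1 kW


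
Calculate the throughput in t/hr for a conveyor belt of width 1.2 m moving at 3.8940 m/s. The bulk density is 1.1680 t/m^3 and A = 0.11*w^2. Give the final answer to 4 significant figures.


A = 0.11 * 1.2^2 = 0.1584 m^2
C = 0.1584 * 3.8940 * 1.1680 * 3600
C = 2594 t/hr


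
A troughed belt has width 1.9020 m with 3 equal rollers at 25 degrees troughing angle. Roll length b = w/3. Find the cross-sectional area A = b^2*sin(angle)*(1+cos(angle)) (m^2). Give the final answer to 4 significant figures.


b = 1.9020/3 = 0.634 m
A = 0.634^2 * sin(25 deg) * (1 + cos(25 deg))
A = 0.3238 m^2


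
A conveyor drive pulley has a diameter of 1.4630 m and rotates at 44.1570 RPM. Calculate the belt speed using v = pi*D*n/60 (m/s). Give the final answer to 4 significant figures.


v = pi * 1.4630 * 44.1570 / 60
v = 3.383 m/s


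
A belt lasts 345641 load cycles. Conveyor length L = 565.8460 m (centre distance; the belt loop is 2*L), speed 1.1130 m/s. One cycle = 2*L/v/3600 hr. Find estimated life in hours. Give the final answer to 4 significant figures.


cycle_time = 2 * 565.8460 / 1.1130 / 3600 = 0.282443 hr
life = 345641 * 0.282443 = 97620 hours


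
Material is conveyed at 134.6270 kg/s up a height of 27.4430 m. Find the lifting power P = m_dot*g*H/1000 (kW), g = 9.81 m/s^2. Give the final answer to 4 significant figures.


P = 134.6270 * 9.81 * 27.4430 / 1000
P = 36.24 kW


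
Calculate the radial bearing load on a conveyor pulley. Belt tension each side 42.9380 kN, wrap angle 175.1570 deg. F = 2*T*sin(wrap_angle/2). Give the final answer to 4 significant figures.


F = 2 * 42.9380 * sin(175.1570/2 deg)
F = 85.80 kN


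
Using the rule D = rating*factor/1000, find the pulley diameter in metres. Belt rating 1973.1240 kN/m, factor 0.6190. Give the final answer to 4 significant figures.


D = 1973.1240 * 0.6190 / 1000
D = 1.221 m


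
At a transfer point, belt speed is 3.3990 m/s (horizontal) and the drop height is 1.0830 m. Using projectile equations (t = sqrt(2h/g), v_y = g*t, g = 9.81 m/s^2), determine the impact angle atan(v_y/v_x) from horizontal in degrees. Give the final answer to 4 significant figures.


t = sqrt(2*1.0830/9.81) = 0.469888 s
v_y = 9.81 * 0.469888 = 4.6096 m/s
angle = atan(4.6096 / 3.3990) = 53.60 deg


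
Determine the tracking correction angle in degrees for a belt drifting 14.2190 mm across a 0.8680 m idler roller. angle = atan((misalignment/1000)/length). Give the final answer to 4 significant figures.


misalign_m = 14.2190 / 1000 = 0.014219 m
angle = atan(0.014219 / 0.8680)
angle = 0.9385 deg


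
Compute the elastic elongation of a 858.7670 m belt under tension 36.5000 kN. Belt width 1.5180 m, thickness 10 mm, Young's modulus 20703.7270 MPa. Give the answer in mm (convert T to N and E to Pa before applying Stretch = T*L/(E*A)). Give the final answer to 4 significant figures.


A = 1.5180 * 0.01 = 0.01518 m^2
Stretch = 36.5000*1000 * 858.7670 / (20703.7270e6 * 0.01518) * 1000
Stretch = 99.74 mm


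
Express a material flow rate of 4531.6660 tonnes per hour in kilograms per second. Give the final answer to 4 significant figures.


m_dot = 4531.6660 * 1000 / 3600
m_dot = 1259 kg/s


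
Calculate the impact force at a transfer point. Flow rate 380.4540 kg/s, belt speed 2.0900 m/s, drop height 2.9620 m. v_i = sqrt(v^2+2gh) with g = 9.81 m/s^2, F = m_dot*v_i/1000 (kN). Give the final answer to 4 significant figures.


v_i = sqrt(2.0900^2 + 2*9.81*2.9620) = 7.90459 m/s
F = 380.4540 * 7.90459 / 1000
F = 3.007 kN


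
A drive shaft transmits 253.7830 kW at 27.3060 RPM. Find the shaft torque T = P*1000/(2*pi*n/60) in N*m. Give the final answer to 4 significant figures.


omega = 2*pi*27.3060/60 = 2.85948 rad/s
T = 253.7830*1000 / 2.85948
T = 88750 N*m


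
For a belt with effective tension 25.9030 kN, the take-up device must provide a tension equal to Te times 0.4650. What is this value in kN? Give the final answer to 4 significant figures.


T_tu = 25.9030 * 0.4650
T_tu = 12.04 kN


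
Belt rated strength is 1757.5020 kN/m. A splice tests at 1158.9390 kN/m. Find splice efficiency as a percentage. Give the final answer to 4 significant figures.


Eff = 1158.9390 / 1757.5020 * 100
Eff = 65.94 %


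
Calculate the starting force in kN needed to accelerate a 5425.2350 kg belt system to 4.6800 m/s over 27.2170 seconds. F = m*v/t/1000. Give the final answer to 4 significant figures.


F = 5425.2350 * 4.6800 / 27.2170 / 1000
F = 0.9329 kN


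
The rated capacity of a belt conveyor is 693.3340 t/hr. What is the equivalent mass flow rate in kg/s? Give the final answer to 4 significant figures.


m_dot = 693.3340 * 1000 / 3600
m_dot = 192.6 kg/s


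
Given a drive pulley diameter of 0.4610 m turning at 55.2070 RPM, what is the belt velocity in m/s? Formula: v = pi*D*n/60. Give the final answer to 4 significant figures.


v = pi * 0.4610 * 55.2070 / 60
v = 1.333 m/s


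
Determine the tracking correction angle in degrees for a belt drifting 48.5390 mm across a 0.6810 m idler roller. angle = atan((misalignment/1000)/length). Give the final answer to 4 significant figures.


misalign_m = 48.5390 / 1000 = 0.048539 m
angle = atan(0.048539 / 0.6810)
angle = 4.077 deg


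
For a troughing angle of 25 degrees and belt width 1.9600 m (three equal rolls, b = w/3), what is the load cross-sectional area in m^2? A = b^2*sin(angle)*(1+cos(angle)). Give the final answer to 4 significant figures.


b = 1.9600/3 = 0.653333 m
A = 0.653333^2 * sin(25 deg) * (1 + cos(25 deg))
A = 0.3439 m^2


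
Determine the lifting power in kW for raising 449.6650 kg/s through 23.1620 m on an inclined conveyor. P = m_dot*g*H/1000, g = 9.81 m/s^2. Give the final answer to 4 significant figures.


P = 449.6650 * 9.81 * 23.1620 / 1000
P = 102.2 kW


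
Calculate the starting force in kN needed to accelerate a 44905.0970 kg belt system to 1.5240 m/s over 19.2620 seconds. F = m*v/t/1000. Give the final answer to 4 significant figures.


F = 44905.0970 * 1.5240 / 19.2620 / 1000
F = 3.553 kN


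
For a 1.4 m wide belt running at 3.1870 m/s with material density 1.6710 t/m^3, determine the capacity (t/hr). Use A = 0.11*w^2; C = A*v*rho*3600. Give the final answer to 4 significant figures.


A = 0.11 * 1.4^2 = 0.2156 m^2
C = 0.2156 * 3.1870 * 1.6710 * 3600
C = 4133 t/hr


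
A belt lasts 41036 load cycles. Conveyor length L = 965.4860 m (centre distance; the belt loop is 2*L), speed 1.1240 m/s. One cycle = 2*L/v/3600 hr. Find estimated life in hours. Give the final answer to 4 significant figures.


cycle_time = 2 * 965.4860 / 1.1240 / 3600 = 0.477207 hr
life = 41036 * 0.477207 = 19580 hours


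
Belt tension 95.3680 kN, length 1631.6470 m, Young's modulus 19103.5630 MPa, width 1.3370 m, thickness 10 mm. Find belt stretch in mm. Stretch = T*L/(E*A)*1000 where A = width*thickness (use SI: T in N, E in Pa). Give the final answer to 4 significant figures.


A = 1.3370 * 0.01 = 0.01337 m^2
Stretch = 95.3680*1000 * 1631.6470 / (19103.5630e6 * 0.01337) * 1000
Stretch = 609.2 mm


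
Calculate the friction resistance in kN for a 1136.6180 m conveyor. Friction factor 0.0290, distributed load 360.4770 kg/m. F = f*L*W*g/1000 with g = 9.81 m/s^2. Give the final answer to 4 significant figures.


F = 0.0290 * 1136.6180 * 360.4770 * 9.81 / 1000
F = 116.6 kN


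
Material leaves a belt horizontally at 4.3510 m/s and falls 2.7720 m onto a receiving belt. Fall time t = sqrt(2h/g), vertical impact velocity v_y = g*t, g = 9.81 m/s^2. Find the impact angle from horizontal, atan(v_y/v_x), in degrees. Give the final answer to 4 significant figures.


t = sqrt(2*2.7720/9.81) = 0.751756 s
v_y = 9.81 * 0.751756 = 7.37473 m/s
angle = atan(7.37473 / 4.3510) = 59.46 deg


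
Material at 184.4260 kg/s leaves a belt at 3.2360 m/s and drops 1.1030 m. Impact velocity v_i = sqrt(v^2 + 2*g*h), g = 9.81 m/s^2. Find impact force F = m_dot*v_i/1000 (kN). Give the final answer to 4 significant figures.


v_i = sqrt(3.2360^2 + 2*9.81*1.1030) = 5.66679 m/s
F = 184.4260 * 5.66679 / 1000
F = 1.045 kN


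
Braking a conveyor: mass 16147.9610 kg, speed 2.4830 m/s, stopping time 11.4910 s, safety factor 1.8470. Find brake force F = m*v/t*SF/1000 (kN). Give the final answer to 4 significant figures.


F = 16147.9610 * 2.4830 / 11.4910 * 1.8470 / 1000
F = 6.445 kN


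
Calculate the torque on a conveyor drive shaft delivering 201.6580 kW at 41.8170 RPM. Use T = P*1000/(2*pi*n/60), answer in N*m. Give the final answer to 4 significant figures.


omega = 2*pi*41.8170/60 = 4.37907 rad/s
T = 201.6580*1000 / 4.37907
T = 46050 N*m


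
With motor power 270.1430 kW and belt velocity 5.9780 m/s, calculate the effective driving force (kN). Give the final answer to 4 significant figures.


Te = P / v = 270.1430 / 5.9780
Te = 45.19 kN


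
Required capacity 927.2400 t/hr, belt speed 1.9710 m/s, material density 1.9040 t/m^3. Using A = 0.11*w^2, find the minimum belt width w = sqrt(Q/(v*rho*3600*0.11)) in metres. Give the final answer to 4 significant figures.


A_req = 927.2400 / (1.9710 * 1.9040 * 3600) = 0.0686335 m^2
w = sqrt(0.0686335 / 0.11)
w = 0.7899 m


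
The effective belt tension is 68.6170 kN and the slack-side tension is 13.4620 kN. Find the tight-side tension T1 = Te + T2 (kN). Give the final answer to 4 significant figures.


T1 = Te + T2 = 68.6170 + 13.4620
T1 = 82.08 kN


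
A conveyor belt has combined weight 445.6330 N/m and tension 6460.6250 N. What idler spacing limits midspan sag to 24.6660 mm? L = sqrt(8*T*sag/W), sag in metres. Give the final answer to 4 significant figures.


sag = 24.6660/1000 = 0.024666 m
L = sqrt(8 * 6460.6250 * 0.024666 / 445.6330)
L = 1.691 m


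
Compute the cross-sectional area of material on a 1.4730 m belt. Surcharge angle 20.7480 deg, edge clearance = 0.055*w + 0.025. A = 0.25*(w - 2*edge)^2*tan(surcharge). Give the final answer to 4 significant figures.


edge = 0.055*1.4730 + 0.025 = 0.106015 m
ew = 1.4730 - 2*0.106015 = 1.26097 m
A = 0.25 * 1.26097^2 * tan(20.7480 deg)
A = 0.1506 m^2


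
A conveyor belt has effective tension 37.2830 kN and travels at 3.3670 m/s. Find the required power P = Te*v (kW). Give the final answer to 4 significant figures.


P = Te * v = 37.2830 * 3.3670
P = 125.5 kW


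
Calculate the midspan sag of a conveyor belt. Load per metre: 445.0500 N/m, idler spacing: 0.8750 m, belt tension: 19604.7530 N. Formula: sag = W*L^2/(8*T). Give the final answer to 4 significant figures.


sag = 445.0500 * 0.8750^2 / (8 * 19604.7530)
sag = 0.002173 m


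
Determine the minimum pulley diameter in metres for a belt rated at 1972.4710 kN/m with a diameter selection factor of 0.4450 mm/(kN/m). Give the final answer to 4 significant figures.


D = 1972.4710 * 0.4450 / 1000
D = 0.8777 m


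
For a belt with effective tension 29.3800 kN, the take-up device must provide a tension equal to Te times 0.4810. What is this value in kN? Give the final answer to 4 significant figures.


T_tu = 29.3800 * 0.4810
T_tu = 14.13 kN


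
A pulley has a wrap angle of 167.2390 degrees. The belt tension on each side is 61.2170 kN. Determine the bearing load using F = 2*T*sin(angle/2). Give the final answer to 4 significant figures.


F = 2 * 61.2170 * sin(167.2390/2 deg)
F = 121.7 kN


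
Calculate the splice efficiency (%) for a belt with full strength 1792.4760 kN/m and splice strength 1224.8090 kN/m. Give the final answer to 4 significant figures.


Eff = 1224.8090 / 1792.4760 * 100
Eff = 68.33 %


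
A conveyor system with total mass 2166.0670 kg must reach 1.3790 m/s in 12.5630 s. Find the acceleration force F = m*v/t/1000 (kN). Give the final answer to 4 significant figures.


F = 2166.0670 * 1.3790 / 12.5630 / 1000
F = 0.2378 kN


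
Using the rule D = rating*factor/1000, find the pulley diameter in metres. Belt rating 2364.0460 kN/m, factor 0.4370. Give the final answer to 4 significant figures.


D = 2364.0460 * 0.4370 / 1000
D = 1.033 m


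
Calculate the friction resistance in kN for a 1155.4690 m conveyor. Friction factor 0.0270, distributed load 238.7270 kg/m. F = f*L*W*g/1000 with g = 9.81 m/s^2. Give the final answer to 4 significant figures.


F = 0.0270 * 1155.4690 * 238.7270 * 9.81 / 1000
F = 73.06 kN


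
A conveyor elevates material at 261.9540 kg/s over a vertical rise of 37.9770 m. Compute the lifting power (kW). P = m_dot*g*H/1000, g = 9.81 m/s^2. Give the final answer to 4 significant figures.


P = 261.9540 * 9.81 * 37.9770 / 1000
P = 97.59 kW


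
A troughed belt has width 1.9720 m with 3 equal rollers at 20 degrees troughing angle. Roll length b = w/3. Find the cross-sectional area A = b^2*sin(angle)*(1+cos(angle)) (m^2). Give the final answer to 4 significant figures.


b = 1.9720/3 = 0.657333 m
A = 0.657333^2 * sin(20 deg) * (1 + cos(20 deg))
A = 0.2867 m^2


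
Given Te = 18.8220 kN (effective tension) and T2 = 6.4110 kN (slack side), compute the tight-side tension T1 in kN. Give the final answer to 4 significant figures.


T1 = Te + T2 = 18.8220 + 6.4110
T1 = 25.23 kN


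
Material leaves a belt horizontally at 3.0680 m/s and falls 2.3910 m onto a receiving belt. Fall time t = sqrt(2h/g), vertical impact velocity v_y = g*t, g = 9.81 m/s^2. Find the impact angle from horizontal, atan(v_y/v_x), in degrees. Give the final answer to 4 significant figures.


t = sqrt(2*2.3910/9.81) = 0.698185 s
v_y = 9.81 * 0.698185 = 6.84919 m/s
angle = atan(6.84919 / 3.0680) = 65.87 deg


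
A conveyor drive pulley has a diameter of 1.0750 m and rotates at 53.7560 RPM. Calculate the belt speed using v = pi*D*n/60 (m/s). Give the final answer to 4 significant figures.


v = pi * 1.0750 * 53.7560 / 60
v = 3.026 m/s


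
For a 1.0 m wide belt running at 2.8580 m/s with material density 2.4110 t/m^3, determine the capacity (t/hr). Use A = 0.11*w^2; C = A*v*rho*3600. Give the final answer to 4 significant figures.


A = 0.11 * 1.0^2 = 0.11 m^2
C = 0.11 * 2.8580 * 2.4110 * 3600
C = 2729 t/hr


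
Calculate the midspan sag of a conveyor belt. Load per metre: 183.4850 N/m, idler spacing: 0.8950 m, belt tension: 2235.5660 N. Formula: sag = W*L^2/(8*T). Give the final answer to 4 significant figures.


sag = 183.4850 * 0.8950^2 / (8 * 2235.5660)
sag = 0.008218 m


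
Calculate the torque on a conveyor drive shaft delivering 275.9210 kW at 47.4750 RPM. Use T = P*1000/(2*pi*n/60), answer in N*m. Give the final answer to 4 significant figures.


omega = 2*pi*47.4750/60 = 4.97157 rad/s
T = 275.9210*1000 / 4.97157
T = 55500 N*m


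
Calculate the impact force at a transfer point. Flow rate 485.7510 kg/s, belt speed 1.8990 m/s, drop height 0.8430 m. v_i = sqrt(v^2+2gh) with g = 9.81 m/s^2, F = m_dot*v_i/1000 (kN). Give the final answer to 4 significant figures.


v_i = sqrt(1.8990^2 + 2*9.81*0.8430) = 4.48841 m/s
F = 485.7510 * 4.48841 / 1000
F = 2.180 kN


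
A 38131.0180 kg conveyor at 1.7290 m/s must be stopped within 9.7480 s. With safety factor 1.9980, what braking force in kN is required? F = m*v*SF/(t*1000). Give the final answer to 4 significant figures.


F = 38131.0180 * 1.7290 / 9.7480 * 1.9980 / 1000
F = 13.51 kN


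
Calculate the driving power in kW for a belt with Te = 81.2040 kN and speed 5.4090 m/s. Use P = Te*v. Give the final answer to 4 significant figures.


P = Te * v = 81.2040 * 5.4090
P = 439.2 kW


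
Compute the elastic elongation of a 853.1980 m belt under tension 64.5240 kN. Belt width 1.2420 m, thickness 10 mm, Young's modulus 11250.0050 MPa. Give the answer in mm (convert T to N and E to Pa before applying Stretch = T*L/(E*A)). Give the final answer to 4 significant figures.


A = 1.2420 * 0.01 = 0.01242 m^2
Stretch = 64.5240*1000 * 853.1980 / (11250.0050e6 * 0.01242) * 1000
Stretch = 394.0 mm


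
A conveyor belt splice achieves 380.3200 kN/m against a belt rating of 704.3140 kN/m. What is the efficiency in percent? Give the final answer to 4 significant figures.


Eff = 380.3200 / 704.3140 * 100
Eff = 54.00 %


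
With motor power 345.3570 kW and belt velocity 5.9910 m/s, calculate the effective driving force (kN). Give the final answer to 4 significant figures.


Te = P / v = 345.3570 / 5.9910
Te = 57.65 kN


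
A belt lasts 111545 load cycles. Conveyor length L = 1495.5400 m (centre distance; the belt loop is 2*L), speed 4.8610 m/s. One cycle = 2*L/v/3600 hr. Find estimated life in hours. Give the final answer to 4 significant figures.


cycle_time = 2 * 1495.5400 / 4.8610 / 3600 = 0.170923 hr
life = 111545 * 0.170923 = 19070 hours


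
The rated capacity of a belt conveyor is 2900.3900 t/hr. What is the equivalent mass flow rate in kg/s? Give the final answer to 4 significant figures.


m_dot = 2900.3900 * 1000 / 3600
m_dot = 805.7 kg/s


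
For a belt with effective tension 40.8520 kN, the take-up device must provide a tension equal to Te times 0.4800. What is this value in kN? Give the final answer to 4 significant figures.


T_tu = 40.8520 * 0.4800
T_tu = 19.61 kN


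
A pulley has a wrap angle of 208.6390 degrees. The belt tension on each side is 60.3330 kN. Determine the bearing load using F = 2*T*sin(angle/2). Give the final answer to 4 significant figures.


F = 2 * 60.3330 * sin(208.6390/2 deg)
F = 116.9 kN


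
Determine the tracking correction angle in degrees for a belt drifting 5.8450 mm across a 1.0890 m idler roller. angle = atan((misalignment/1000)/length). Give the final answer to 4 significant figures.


misalign_m = 5.8450 / 1000 = 0.005845 m
angle = atan(0.005845 / 1.0890)
angle = 0.3075 deg


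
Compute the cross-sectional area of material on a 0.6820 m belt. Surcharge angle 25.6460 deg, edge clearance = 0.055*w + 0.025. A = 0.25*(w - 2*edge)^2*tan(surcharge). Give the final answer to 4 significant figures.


edge = 0.055*0.6820 + 0.025 = 0.06251 m
ew = 0.6820 - 2*0.06251 = 0.55698 m
A = 0.25 * 0.55698^2 * tan(25.6460 deg)
A = 0.03724 m^2


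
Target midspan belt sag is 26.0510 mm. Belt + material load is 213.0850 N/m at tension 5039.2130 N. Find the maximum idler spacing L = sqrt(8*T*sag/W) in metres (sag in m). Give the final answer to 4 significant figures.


sag = 26.0510/1000 = 0.026051 m
L = sqrt(8 * 5039.2130 * 0.026051 / 213.0850)
L = 2.220 m


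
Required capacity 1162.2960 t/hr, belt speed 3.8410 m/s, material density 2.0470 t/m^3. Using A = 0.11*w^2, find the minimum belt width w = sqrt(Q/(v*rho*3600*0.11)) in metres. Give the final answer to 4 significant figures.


A_req = 1162.2960 / (3.8410 * 2.0470 * 3600) = 0.0410631 m^2
w = sqrt(0.0410631 / 0.11)
w = 0.6110 m


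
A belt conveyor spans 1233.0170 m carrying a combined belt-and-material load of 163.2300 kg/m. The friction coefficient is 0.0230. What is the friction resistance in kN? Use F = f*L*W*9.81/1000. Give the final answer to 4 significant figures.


F = 0.0230 * 1233.0170 * 163.2300 * 9.81 / 1000
F = 45.41 kN


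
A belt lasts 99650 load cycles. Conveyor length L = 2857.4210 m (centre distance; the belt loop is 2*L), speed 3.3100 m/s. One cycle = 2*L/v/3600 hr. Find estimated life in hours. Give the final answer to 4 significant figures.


cycle_time = 2 * 2857.4210 / 3.3100 / 3600 = 0.479594 hr
life = 99650 * 0.479594 = 47790 hours
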